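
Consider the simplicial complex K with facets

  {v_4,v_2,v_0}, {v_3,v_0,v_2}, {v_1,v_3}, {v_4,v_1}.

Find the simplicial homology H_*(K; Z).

H_0 = Z,  H_1 = Z,  H_2 = 0.

We work with the vertex ordering v_0 < v_1 < v_2 < v_3 < v_4. The simplices of K, each written with vertices in increasing order, are:

  0-simplices (5): [v_0], [v_1], [v_2], [v_3], [v_4]
  1-simplices (7): [v_0,v_2], [v_0,v_3], [v_0,v_4], [v_1,v_3], [v_1,v_4], [v_2,v_3], [v_2,v_4]
  2-simplices (2): [v_0,v_2,v_3], [v_0,v_2,v_4]

so the chain groups are C_0 ≅ Z^5, C_1 ≅ Z^7, C_2 ≅ Z^2.

∂_1: C_1 → C_0 maps an edge to its endpoints' difference, ∂[p,q] = q − p.
This gives a 5×7 integer matrix of rank 4; reducing to Smith normal form yields diagonal entries (1,1,1,1).

Boundary ∂_2: C_2 → C_1 acts by ∂[p,q,r] = [q,r] − [p,r] + [p,q]. For instance
  ∂[v_0,v_2,v_3] = [v_2,v_3] − [v_0,v_3] + [v_0,v_2],
  ∂[v_0,v_2,v_4] = [v_2,v_4] − [v_0,v_4] + [v_0,v_2].
As a 7×2 matrix over Z this has rank 2, with invariant factors (1,1).

Reading off H_k = ker ∂_k / im ∂_{k+1}:

  H_0: rank C_0 − rank ∂_1 = 5 − 4 = 1, and the invariant factors of ∂_1 are all 1, so H_0 = Z.
  H_1: rank ker ∂_1 − rank ∂_2 = (7 − 4) − 2 = 1, and the invariant factors of ∂_2 are all 1, so H_1 = Z.
  H_2: rank ker ∂_2 − rank ∂_3 = (2 − 2) − 0 = 0, and there is no ∂_3, so H_2 = 0.

As a check, the Euler characteristic is 5 − 7 + 2 = 0, which agrees with 1 − 1 + 0 = 0.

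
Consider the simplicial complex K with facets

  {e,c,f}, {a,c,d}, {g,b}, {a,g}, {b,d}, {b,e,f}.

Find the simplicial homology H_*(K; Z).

Order the vertices as a < b < c < d < e < f < g. Listing each simplex with vertices in this order, K has dimension 2 with simplices:

  0-simplices (7): a, b, c, d, e, f, g
  1-simplices (11): ac, ad, ag, bd, be, bf, bg, cd, ce, cf, ef
  2-simplices (3): acd, bef, cef

giving chain groups C_0 ≅ Z^7, C_1 ≅ Z^11, C_2 ≅ Z^3.

Boundary ∂_1: C_1 → C_0 is given by ∂[p,q] = [q] − [p]. For instance
  ∂cd = d − c.
As a 7×11 matrix over Z this has rank 6, with invariant factors (1,1,1,1,1,1).

The boundary map ∂_2: C_2 → C_1 acts by ∂[p,q,r] = [q,r] − [p,r] + [p,q]. For instance
  ∂bef = ef − bf + be,
  ∂cef = ef − cf + ce.
The resulting 11×3 matrix has rank 3, and its Smith normal form has invariant factors (1,1,1).

From H_k ≅ ker(∂_k) / im(∂_{k+1}) we obtain:

  H_0: rank C_0 − rank ∂_1 = 7 − 6 = 1, and the invariant factors of ∂_1 are all 1, so H_0 ≅ Z.
  H_1: rank ker ∂_1 − rank ∂_2 = (11 − 6) − 3 = 2, and the invariant factors of ∂_2 are all 1, so H_1 ≅ Z^2.
  H_2: rank ker ∂_2 − rank ∂_3 = (3 − 3) − 0 = 0, and there is no ∂_3, so H_2 ≅ 0.

As a check, the Euler characteristic is 7 − 11 + 3 = -1, which agrees with 1 − 2 + 0 = -1.

H_0 ≅ Z,  H_1 ≅ Z^2,  H_2 = 0.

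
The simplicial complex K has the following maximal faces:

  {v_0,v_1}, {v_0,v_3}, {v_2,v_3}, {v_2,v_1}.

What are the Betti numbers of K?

Fix the vertex order v_0 < v_1 < v_2 < v_3 and write every simplex with vertices in increasing order. Then dim K = 1 and the simplices of K are:

  0-simplices (4): [v_0], [v_1], [v_2], [v_3]
  1-simplices (4): [v_0,v_1], [v_0,v_3], [v_1,v_2], [v_2,v_3]

Hence C_0 ≅ Z^4, C_1 ≅ Z^4.

∂_1: C_1 → C_0 is given by ∂[p,q] = [q] − [p].
As a 4×4 matrix over Z this has rank 3, with invariant factors (1,1,1).

Reading off H_k = ker ∂_k / im ∂_{k+1}:

  H_0: rank C_0 − rank ∂_1 = 4 − 3 = 1, and the invariant factors of ∂_1 are all 1, so H_0 ≅ Z.
  H_1: rank ker ∂_1 − rank ∂_2 = (4 − 3) − 0 = 1, and there is no ∂_2, so H_1 ≅ Z.

Hence the Betti numbers are b_0 = 1, b_1 = 1.

b_0 = 1, b_1 = 1.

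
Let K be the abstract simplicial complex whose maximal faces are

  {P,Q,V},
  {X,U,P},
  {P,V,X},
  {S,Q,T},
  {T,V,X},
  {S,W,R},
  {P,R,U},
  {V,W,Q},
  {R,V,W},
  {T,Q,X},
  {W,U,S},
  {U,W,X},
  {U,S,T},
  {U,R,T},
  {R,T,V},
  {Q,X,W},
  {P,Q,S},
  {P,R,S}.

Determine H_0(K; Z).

H_0 = Z.

Fix the vertex order P < Q < R < S < T < U < V < W < X and write every simplex with vertices in increasing order. Then dim K = 2 and the simplices of K are:

  0-simplices (9): P, Q, R, S, T, U, V, W, X
  1-simplices (27): PQ, PR, PS, PU, PV, PX, QS, QT, QV, QW, QX, RS, RT, RU, RV, RW, ST, SU, SW, TU, TV, TX, UW, UX, VW, VX, WX
  2-simplices (18): PQS, PQV, PRS, PRU, PUX, PVX, QST, QTX, QVW, QWX, RSW, RTU, RTV, RVW, STU, SUW, TVX, UWX

giving chain groups C_0 ≅ Z^9, C_1 ≅ Z^27, C_2 ≅ Z^18.

Boundary ∂_1: C_1 → C_0 sends each edge [p,q] (with p < q) to q − p. For instance
  ∂PQ = Q − P.
As a 9×27 matrix over Z this has rank 8, with invariant factors (1,1,1,1,1,1,1,1).

Boundary ∂_2: C_2 → C_1 maps a triangle to the signed sum of its edges. For instance
  ∂PRU = RU − PU + PR,
  ∂QTX = TX − QX + QT.
As a 27×18 matrix over Z this has rank 18, with invariant factors (1,1,1,1,1,1,1,1,1,1,1,1,1,1,1,1,1,2).

Now H_k = ker ∂_k / im ∂_{k+1}, so:

  H_0: rank C_0 − rank ∂_1 = 9 − 8 = 1, and the invariant factors of ∂_1 are all 1, so H_0 = Z.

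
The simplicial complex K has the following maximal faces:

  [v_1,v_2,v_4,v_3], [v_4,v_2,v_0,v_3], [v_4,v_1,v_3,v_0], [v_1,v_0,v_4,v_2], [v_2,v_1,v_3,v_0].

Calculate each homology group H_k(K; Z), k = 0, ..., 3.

H_0 = Z,  H_1 = 0,  H_2 = 0,  H_3 = Z.

We work with the vertex ordering v_0 < v_1 < v_2 < v_3 < v_4. The simplices of K, each written with vertices in increasing order, are:

  0-simplices (5): [v_0], [v_1], [v_2], [v_3], [v_4]
  1-simplices (10): [v_0,v_1], [v_0,v_2], [v_0,v_3], [v_0,v_4], [v_1,v_2], [v_1,v_3], [v_1,v_4], [v_2,v_3], [v_2,v_4], [v_3,v_4]
  2-simplices (10): [v_0,v_1,v_2], [v_0,v_1,v_3], [v_0,v_1,v_4], [v_0,v_2,v_3], [v_0,v_2,v_4], [v_0,v_3,v_4], [v_1,v_2,v_3], [v_1,v_2,v_4], [v_1,v_3,v_4], [v_2,v_3,v_4]
  3-simplices (5): [v_0,v_1,v_2,v_3], [v_0,v_1,v_2,v_4], [v_0,v_1,v_3,v_4], [v_0,v_2,v_3,v_4], [v_1,v_2,v_3,v_4]

giving chain groups C_0 ≅ Z^5, C_1 ≅ Z^10, C_2 ≅ Z^10, C_3 ≅ Z^5.

The boundary map ∂_1: C_1 → C_0 sends each edge [p,q] (with p < q) to q − p.
As a 5×10 matrix over Z this has rank 4, with invariant factors (1,1,1,1).

Boundary ∂_2: C_2 → C_1 sends each 2-simplex [p,q,r] to [q,r] − [p,r] + [p,q]. For instance
  ∂[v_1,v_3,v_4] = [v_3,v_4] − [v_1,v_4] + [v_1,v_3],
  ∂[v_2,v_3,v_4] = [v_3,v_4] − [v_2,v_4] + [v_2,v_3].
As a 10×10 matrix over Z this has rank 6, with invariant factors (1,1,1,1,1,1).

Boundary ∂_3: C_3 → C_2 sends each 3-simplex σ to the alternating sum Σ_i (−1)^i (σ with its i-th vertex removed). For instance
  ∂[v_0,v_1,v_2,v_4] = [v_1,v_2,v_4] − [v_0,v_2,v_4] + [v_0,v_1,v_4] − [v_0,v_1,v_2],
  ∂[v_0,v_1,v_3,v_4] = [v_1,v_3,v_4] − [v_0,v_3,v_4] + [v_0,v_1,v_4] − [v_0,v_1,v_3].
This gives a 10×5 integer matrix of rank 4; reducing to Smith normal form yields diagonal entries (1,1,1,1).

Reading off H_k = ker ∂_k / im ∂_{k+1}:

  H_0: rank C_0 − rank ∂_1 = 5 − 4 = 1, and the invariant factors of ∂_1 are all 1, so H_0 = Z.
  H_1: rank ker ∂_1 − rank ∂_2 = (10 − 4) − 6 = 0, and the invariant factors of ∂_2 are all 1, so H_1 = 0.
  H_2: rank ker ∂_2 − rank ∂_3 = (10 − 6) − 4 = 0, and the invariant factors of ∂_3 are all 1, so H_2 = 0.
  H_3: rank ker ∂_3 − rank ∂_4 = (5 − 4) − 0 = 1, and there is no ∂_4, so H_3 = Z.

As a check, the Euler characteristic is 5 − 10 + 10 − 5 = 0, which agrees with 1 − 0 + 0 − 1 = 0.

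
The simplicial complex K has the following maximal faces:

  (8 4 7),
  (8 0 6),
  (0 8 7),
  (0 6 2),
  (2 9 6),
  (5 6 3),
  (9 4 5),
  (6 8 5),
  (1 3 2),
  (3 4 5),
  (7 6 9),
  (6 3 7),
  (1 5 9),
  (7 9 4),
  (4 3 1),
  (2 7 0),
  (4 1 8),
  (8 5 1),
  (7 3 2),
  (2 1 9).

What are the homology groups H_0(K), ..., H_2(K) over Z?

Fix the vertex order 0 < 1 < 2 < 3 < 4 < 5 < 6 < 7 < 8 < 9 and write every simplex with vertices in increasing order. Then dim K = 2 and the simplices of K are:

  0-simplices (10): [0], [1], [2], [3], [4], [5], [6], [7], [8], [9]
  1-simplices (30): (30 of them)
  2-simplices (20): (20 of them)

so the chain groups are C_0 ≅ Z^10, C_1 ≅ Z^30, C_2 ≅ Z^20.

Boundary ∂_1: C_1 → C_0 sends each edge [p,q] (with p < q) to q − p.
This gives a 10×30 integer matrix of rank 9; reducing to Smith normal form yields diagonal entries (1,1,1,1,1,1,1,1,1).

The boundary map ∂_2: C_2 → C_1 maps a triangle to the signed sum of its edges. For instance
  ∂[1,2,9] = [2,9] − [1,9] + [1,2],
  ∂[1,5,9] = [5,9] − [1,9] + [1,5].
The resulting 30×20 matrix has rank 20, and its Smith normal form has invariant factors (1,1,1,1,1,1,1,1,1,1,1,1,1,1,1,1,1,1,1,2).

Computing H_k = (kernel of ∂_k) / (image of ∂_{k+1}):

  H_0: rank C_0 − rank ∂_1 = 10 − 9 = 1, and the invariant factors of ∂_1 are all 1, so H_0 ≅ Z.
  H_1: rank ker ∂_1 − rank ∂_2 = (30 − 9) − 20 = 1, and ∂_2 has invariant factor 2 > 1, so H_1 ≅ Z ⊕ Z/2.
  H_2: rank ker ∂_2 − rank ∂_3 = (20 − 20) − 0 = 0, and there is no ∂_3, so H_2 ≅ 0.

(K is a triangulation of the Klein bottle.)

H_0 = Z,  H_1 = Z ⊕ Z/2,  H_2 = 0.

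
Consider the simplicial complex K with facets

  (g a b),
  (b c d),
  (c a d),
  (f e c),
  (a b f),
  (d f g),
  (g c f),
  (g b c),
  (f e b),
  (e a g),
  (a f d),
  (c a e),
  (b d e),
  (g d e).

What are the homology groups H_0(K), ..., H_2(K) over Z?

H_0 = Z,  H_1 = Z^2,  H_2 = Z.

Fix the vertex order a < b < c < d < e < f < g and write every simplex with vertices in increasing order. Then dim K = 2 and the simplices of K are:

  0-simplices (7): a, b, c, d, e, f, g
  1-simplices (21): ab, ac, ad, ae, af, ag, bc, bd, be, bf, bg, cd, ce, cf, cg, de, df, dg, ef, eg, fg
  2-simplices (14): abf, abg, acd, ace, adf, aeg, bcd, bcg, bde, bef, cef, cfg, deg, dfg

giving chain groups C_0 ≅ Z^7, C_1 ≅ Z^21, C_2 ≅ Z^14.

Boundary ∂_1: C_1 → C_0 maps an edge to its endpoints' difference, ∂[p,q] = q − p. For instance
  ∂ag = g − a.
As a 7×21 matrix over Z this has rank 6, with invariant factors (1,1,1,1,1,1).

∂_2: C_2 → C_1 maps a triangle to the signed sum of its edges. For instance
  ∂abf = bf − af + ab,
  ∂deg = eg − dg + de.
As a 21×14 matrix over Z this has rank 13, with invariant factors (1,1,1,1,1,1,1,1,1,1,1,1,1).

Reading off H_k = ker ∂_k / im ∂_{k+1}:

  H_0: rank C_0 − rank ∂_1 = 7 − 6 = 1, and the invariant factors of ∂_1 are all 1, so H_0 = Z.
  H_1: rank ker ∂_1 − rank ∂_2 = (21 − 6) − 13 = 2, and the invariant factors of ∂_2 are all 1, so H_1 = Z^2.
  H_2: rank ker ∂_2 − rank ∂_3 = (14 − 13) − 0 = 1, and there is no ∂_3, so H_2 = Z.

As a check, the Euler characteristic is 7 − 21 + 14 = 0, which agrees with 1 − 2 + 1 = 0.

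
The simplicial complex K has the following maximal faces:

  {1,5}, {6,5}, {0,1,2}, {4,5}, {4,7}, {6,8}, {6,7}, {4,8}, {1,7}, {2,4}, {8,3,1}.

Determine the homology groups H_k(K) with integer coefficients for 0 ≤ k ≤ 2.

H_0 ≅ Z,  H_1 ≅ Z^5,  H_2 = 0.

Order the vertices as 0 < 1 < 2 < 3 < 4 < 5 < 6 < 7 < 8. Listing each simplex with vertices in this order, K has dimension 2 with simplices:

  0-simplices (9): [0], [1], [2], [3], [4], [5], [6], [7], [8]
  1-simplices (15): [0,1], [0,2], [1,2], [1,3], [1,5], [1,7], [1,8], [2,4], [3,8], [4,5], [4,7], [4,8], [5,6], [6,7], [6,8]
  2-simplices (2): [0,1,2], [1,3,8]

Hence C_0 ≅ Z^9, C_1 ≅ Z^15, C_2 ≅ Z^2.

Boundary ∂_1: C_1 → C_0 maps an edge to its endpoints' difference, ∂[p,q] = q − p. For instance
  ∂[1,2] = [2] − [1].
As a 9×15 matrix over Z this has rank 8, with invariant factors (1,1,1,1,1,1,1,1).

∂_2: C_2 → C_1 sends each 2-simplex [p,q,r] to [q,r] − [p,r] + [p,q]. For instance
  ∂[1,3,8] = [3,8] − [1,8] + [1,3],
  ∂[0,1,2] = [1,2] − [0,2] + [0,1].
The resulting 15×2 matrix has rank 2, and its Smith normal form has invariant factors (1,1).

Reading off H_k = ker ∂_k / im ∂_{k+1}:

  H_0: rank C_0 − rank ∂_1 = 9 − 8 = 1, and the invariant factors of ∂_1 are all 1, so H_0 ≅ Z.
  H_1: rank ker ∂_1 − rank ∂_2 = (15 − 8) − 2 = 5, and the invariant factors of ∂_2 are all 1, so H_1 ≅ Z^5.
  H_2: rank ker ∂_2 − rank ∂_3 = (2 − 2) − 0 = 0, and there is no ∂_3, so H_2 ≅ 0.

As a check, the Euler characteristic is 9 − 15 + 2 = -4, which agrees with 1 − 5 + 0 = -4.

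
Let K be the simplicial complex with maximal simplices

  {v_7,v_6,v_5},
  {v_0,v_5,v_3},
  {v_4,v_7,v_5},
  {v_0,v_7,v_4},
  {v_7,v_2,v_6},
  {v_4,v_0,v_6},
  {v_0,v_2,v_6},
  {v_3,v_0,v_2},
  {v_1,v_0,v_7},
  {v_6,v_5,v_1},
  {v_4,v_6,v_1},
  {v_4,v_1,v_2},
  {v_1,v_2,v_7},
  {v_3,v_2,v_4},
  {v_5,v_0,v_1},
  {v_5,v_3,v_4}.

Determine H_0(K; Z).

Take the total order v_0 < v_1 < v_2 < v_3 < v_4 < v_5 < v_6 < v_7 on the vertex set. Then K (dimension 2) consists of the simplices:

  0-simplices (8): [v_0], [v_1], [v_2], [v_3], [v_4], [v_5], [v_6], [v_7]
  1-simplices (24): (24 of them)
  2-simplices (16): (16 of them)

so the chain groups are C_0 ≅ Z^8, C_1 ≅ Z^24, C_2 ≅ Z^16.

The boundary map ∂_1: C_1 → C_0 is given by ∂[p,q] = [q] − [p].
The 8×24 boundary matrix has rank 7 and Smith normal form diag(1,1,1,1,1,1,1).

Boundary ∂_2: C_2 → C_1 acts by ∂[p,q,r] = [q,r] − [p,r] + [p,q]. For instance
  ∂[v_1,v_2,v_7] = [v_2,v_7] − [v_1,v_7] + [v_1,v_2],
  ∂[v_0,v_2,v_3] = [v_2,v_3] − [v_0,v_3] + [v_0,v_2].
This gives a 24×16 integer matrix of rank 15; reducing to Smith normal form yields diagonal entries (1,1,1,1,1,1,1,1,1,1,1,1,1,1,1).

Now H_k = ker ∂_k / im ∂_{k+1}, so:

  H_0: rank C_0 − rank ∂_1 = 8 − 7 = 1, and the invariant factors of ∂_1 are all 1, so H_0 = Z.

(K is a triangulation of the torus T^2.)

H_0 ≅ Z.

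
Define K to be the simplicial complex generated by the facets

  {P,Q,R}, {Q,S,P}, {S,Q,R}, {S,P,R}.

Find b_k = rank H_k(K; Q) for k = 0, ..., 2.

b_0 = 1, b_1 = 0, b_2 = 1.

Fix the vertex order P < Q < R < S and write every simplex with vertices in increasing order. Then dim K = 2 and the simplices of K are:

  0-simplices (4): P, Q, R, S
  1-simplices (6): PQ, PR, PS, QR, QS, RS
  2-simplices (4): PQR, PQS, PRS, QRS

giving chain groups C_0 ≅ Z^4, C_1 ≅ Z^6, C_2 ≅ Z^4.

The boundary map ∂_1: C_1 → C_0 maps an edge to its endpoints' difference, ∂[p,q] = q − p. For instance
  ∂QR = R − Q.
This gives a 4×6 integer matrix of rank 3; reducing to Smith normal form yields diagonal entries (1,1,1).

The boundary map ∂_2: C_2 → C_1 sends each 2-simplex [p,q,r] to [q,r] − [p,r] + [p,q]. For instance
  ∂PQR = QR − PR + PQ,
  ∂QRS = RS − QS + QR.
The resulting 6×4 matrix has rank 3, and its Smith normal form has invariant factors (1,1,1).

Computing H_k = (kernel of ∂_k) / (image of ∂_{k+1}):

  H_0: rank C_0 − rank ∂_1 = 4 − 3 = 1, and the invariant factors of ∂_1 are all 1, so H_0 ≅ Z.
  H_1: rank ker ∂_1 − rank ∂_2 = (6 − 3) − 3 = 0, and the invariant factors of ∂_2 are all 1, so H_1 ≅ 0.
  H_2: rank ker ∂_2 − rank ∂_3 = (4 − 3) − 0 = 1, and there is no ∂_3, so H_2 ≅ Z.

Hence the Betti numbers are b_0 = 1, b_1 = 0, b_2 = 1.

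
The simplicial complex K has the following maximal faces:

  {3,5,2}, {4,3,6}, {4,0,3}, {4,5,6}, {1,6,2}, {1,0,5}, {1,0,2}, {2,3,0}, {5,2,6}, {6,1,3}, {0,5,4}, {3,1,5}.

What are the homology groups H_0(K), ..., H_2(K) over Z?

K has 7 vertices, 18 edges, 12 triangles.
rank ∂_0 = 0, rank ∂_1 = 6 ⇒ b_0 = 7 − 0 − 6 = 1; all invariant factors of ∂_1 are 1 so no torsion. So H_0 ≅ Z.
rank ∂_1 = 6, rank ∂_2 = 12 ⇒ b_1 = 18 − 6 − 12 = 0; ∂_2 has invariant factor(s) [2] giving torsion. So H_1 ≅ Z/2.
rank ∂_2 = 12, rank ∂_3 = 0 ⇒ b_2 = 12 − 12 − 0 = 0. So H_2 ≅ 0.

H_0 = Z,  H_1 = Z/2,  H_2 = 0.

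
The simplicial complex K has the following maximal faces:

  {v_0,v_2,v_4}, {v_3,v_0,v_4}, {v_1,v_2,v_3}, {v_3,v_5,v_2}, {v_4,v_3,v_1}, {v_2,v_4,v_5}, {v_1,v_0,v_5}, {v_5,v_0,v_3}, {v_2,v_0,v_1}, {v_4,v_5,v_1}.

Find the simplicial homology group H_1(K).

H_1 ≅ Z/2Z.

Take the total order v_0 < v_1 < v_2 < v_3 < v_4 < v_5 on the vertex set. Then K (dimension 2) consists of the simplices:

  0-simplices (6): [v_0], [v_1], [v_2], [v_3], [v_4], [v_5]
  1-simplices (15): (15 of them)
  2-simplices (10): [v_0,v_1,v_2], [v_0,v_1,v_5], [v_0,v_2,v_4], [v_0,v_3,v_4], [v_0,v_3,v_5], [v_1,v_2,v_3], [v_1,v_3,v_4], [v_1,v_4,v_5], [v_2,v_3,v_5], [v_2,v_4,v_5]

Hence C_0 ≅ Z^6, C_1 ≅ Z^15, C_2 ≅ Z^10.

The boundary map ∂_1: C_1 → C_0 maps an edge to its endpoints' difference, ∂[p,q] = q − p. For instance
  ∂[v_2,v_3] = [v_3] − [v_2].
The 6×15 boundary matrix has rank 5 and Smith normal form diag(1,1,1,1,1).

Boundary ∂_2: C_2 → C_1 acts by ∂[p,q,r] = [q,r] − [p,r] + [p,q]. For instance
  ∂[v_0,v_3,v_4] = [v_3,v_4] − [v_0,v_4] + [v_0,v_3],
  ∂[v_0,v_1,v_2] = [v_1,v_2] − [v_0,v_2] + [v_0,v_1].
As a 15×10 matrix over Z this has rank 10, with invariant factors (1,1,1,1,1,1,1,1,1,2).

Computing H_k = (kernel of ∂_k) / (image of ∂_{k+1}):

  H_1: rank ker ∂_1 − rank ∂_2 = (15 − 5) − 10 = 0, and ∂_2 has invariant factor 2 > 1, so H_1 ≅ Z/2Z.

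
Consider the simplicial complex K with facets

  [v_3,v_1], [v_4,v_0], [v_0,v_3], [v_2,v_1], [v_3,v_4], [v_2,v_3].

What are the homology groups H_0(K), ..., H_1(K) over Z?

H_0 = Z,  H_1 = Z^2.

Fix the vertex order v_0 < v_1 < v_2 < v_3 < v_4 and write every simplex with vertices in increasing order. Then dim K = 1 and the simplices of K are:

  0-simplices (5): [v_0], [v_1], [v_2], [v_3], [v_4]
  1-simplices (6): [v_0,v_3], [v_0,v_4], [v_1,v_2], [v_1,v_3], [v_2,v_3], [v_3,v_4]

Hence C_0 ≅ Z^5, C_1 ≅ Z^6.

∂_1: C_1 → C_0 maps an edge to its endpoints' difference, ∂[p,q] = q − p. For instance
  ∂[v_1,v_2] = [v_2] − [v_1].
The 5×6 boundary matrix has rank 4 and Smith normal form diag(1,1,1,1).

Reading off H_k = ker ∂_k / im ∂_{k+1}:

  H_0: rank C_0 − rank ∂_1 = 5 − 4 = 1, and the invariant factors of ∂_1 are all 1, so H_0 ≅ Z.
  H_1: rank ker ∂_1 − rank ∂_2 = (6 − 4) − 0 = 2, and there is no ∂_2, so H_1 ≅ Z^2.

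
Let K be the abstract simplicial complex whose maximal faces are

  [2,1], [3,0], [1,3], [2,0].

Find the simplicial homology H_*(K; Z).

H_0 = Z,  H_1 = Z.

Order the vertices as 0 < 1 < 2 < 3. Listing each simplex with vertices in this order, K has dimension 1 with simplices:

  0-simplices (4): [0], [1], [2], [3]
  1-simplices (4): [0,2], [0,3], [1,2], [1,3]

Hence C_0 ≅ Z^4, C_1 ≅ Z^4.

Boundary ∂_1: C_1 → C_0 is given by ∂[p,q] = [q] − [p]. For instance
  ∂[0,3] = [3] − [0].
The resulting 4×4 matrix has rank 3, and its Smith normal form has invariant factors (1,1,1).

Now H_k = ker ∂_k / im ∂_{k+1}, so:

  H_0: rank C_0 − rank ∂_1 = 4 − 3 = 1, and the invariant factors of ∂_1 are all 1, so H_0 = Z.
  H_1: rank ker ∂_1 − rank ∂_2 = (4 − 3) − 0 = 1, and there is no ∂_2, so H_1 = Z.

(K is a triangulation of the circle S^1.)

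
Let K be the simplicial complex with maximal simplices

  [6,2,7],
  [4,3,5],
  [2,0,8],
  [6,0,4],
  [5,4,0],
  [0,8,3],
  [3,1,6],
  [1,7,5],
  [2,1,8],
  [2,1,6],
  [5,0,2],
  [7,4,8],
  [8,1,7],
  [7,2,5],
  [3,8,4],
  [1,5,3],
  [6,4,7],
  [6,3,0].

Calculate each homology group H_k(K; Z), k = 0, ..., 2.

Take the total order 0 < 1 < 2 < 3 < 4 < 5 < 6 < 7 < 8 on the vertex set. Then K (dimension 2) consists of the simplices:

  0-simplices (9): [0], [1], [2], [3], [4], [5], [6], [7], [8]
  1-simplices (27): (27 of them)
  2-simplices (18): [0,2,5], [0,2,8], [0,3,6], [0,3,8], [0,4,5], [0,4,6], [1,2,6], [1,2,8], [1,3,5], [1,3,6], [1,5,7], [1,7,8], [2,5,7], [2,6,7], [3,4,5], [3,4,8], [4,6,7], [4,7,8]

so the chain groups are C_0 ≅ Z^9, C_1 ≅ Z^27, C_2 ≅ Z^18.

Boundary ∂_1: C_1 → C_0 sends each edge [p,q] (with p < q) to q − p. For instance
  ∂[2,6] = [6] − [2].
The 9×27 boundary matrix has rank 8 and Smith normal form diag(1,1,1,1,1,1,1,1).

Boundary ∂_2: C_2 → C_1 sends each 2-simplex [p,q,r] to [q,r] − [p,r] + [p,q]. For instance
  ∂[1,2,6] = [2,6] − [1,6] + [1,2],
  ∂[0,3,8] = [3,8] − [0,8] + [0,3].
The 27×18 boundary matrix has rank 18 and Smith normal form diag(1,1,1,1,1,1,1,1,1,1,1,1,1,1,1,1,1,2).

Now H_k = ker ∂_k / im ∂_{k+1}, so:

  H_0: rank C_0 − rank ∂_1 = 9 − 8 = 1, and the invariant factors of ∂_1 are all 1, so H_0 = Z.
  H_1: rank ker ∂_1 − rank ∂_2 = (27 − 8) − 18 = 1, and ∂_2 has invariant factor 2 > 1, so H_1 = Z ⊕ Z_2.
  H_2: rank ker ∂_2 − rank ∂_3 = (18 − 18) − 0 = 0, and there is no ∂_3, so H_2 = 0.

H_0 ≅ Z,  H_1 ≅ Z ⊕ Z_2,  H_2 = 0.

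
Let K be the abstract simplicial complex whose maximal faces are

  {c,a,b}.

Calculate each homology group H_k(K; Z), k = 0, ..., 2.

K has 3 vertices, 3 edges, 1 triangle.
rank ∂_0 = 0, rank ∂_1 = 2 ⇒ b_0 = 3 − 0 − 2 = 1; all invariant factors of ∂_1 are 1 so no torsion. So H_0 = Z.
rank ∂_1 = 2, rank ∂_2 = 1 ⇒ b_1 = 3 − 2 − 1 = 0; all invariant factors of ∂_2 are 1 so no torsion. So H_1 = 0.
rank ∂_2 = 1, rank ∂_3 = 0 ⇒ b_2 = 1 − 1 − 0 = 0. So H_2 = 0.

H_0 ≅ Z,  H_1 = 0,  H_2 = 0.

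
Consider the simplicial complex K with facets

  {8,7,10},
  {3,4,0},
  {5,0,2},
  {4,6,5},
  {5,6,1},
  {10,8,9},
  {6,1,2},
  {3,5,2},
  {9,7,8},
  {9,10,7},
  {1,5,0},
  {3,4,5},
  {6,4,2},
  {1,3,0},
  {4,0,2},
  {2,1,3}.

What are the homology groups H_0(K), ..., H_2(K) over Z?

We work with the vertex ordering 0 < 1 < 2 < 3 < 4 < 5 < 6 < 7 < 8 < 9 < 10. The simplices of K, each written with vertices in increasing order, are:

  0-simplices (11): [0], [1], [2], [3], [4], [5], [6], [7], [8], [9], [10]
  1-simplices (24): (24 of them)
  2-simplices (16): [0,1,3], [0,1,5], [0,2,4], [0,2,5], [0,3,4], [1,2,3], [1,2,6], [1,5,6], [2,3,5], [2,4,6], [3,4,5], [4,5,6], [7,8,9], [7,8,10], [7,9,10], [8,9,10]

so the chain groups are C_0 ≅ Z^11, C_1 ≅ Z^24, C_2 ≅ Z^16.

The boundary map ∂_1: C_1 → C_0 sends each edge [p,q] (with p < q) to q − p. For instance
  ∂[9,10] = [10] − [9].
The resulting 11×24 matrix has rank 9, and its Smith normal form has invariant factors (1,1,1,1,1,1,1,1,1).

The boundary map ∂_2: C_2 → C_1 sends each 2-simplex [p,q,r] to [q,r] − [p,r] + [p,q]. For instance
  ∂[1,2,6] = [2,6] − [1,6] + [1,2],
  ∂[1,2,3] = [2,3] − [1,3] + [1,2].
The resulting 24×16 matrix has rank 15, and its Smith normal form has invariant factors (1,1,1,1,1,1,1,1,1,1,1,1,1,1,2).

From H_k ≅ ker(∂_k) / im(∂_{k+1}) we obtain:

  H_0: rank C_0 − rank ∂_1 = 11 − 9 = 2, and the invariant factors of ∂_1 are all 1, so H_0 = Z^2.
  H_1: rank ker ∂_1 − rank ∂_2 = (24 − 9) − 15 = 0, and ∂_2 has invariant factor 2 > 1, so H_1 = Z/2.
  H_2: rank ker ∂_2 − rank ∂_3 = (16 − 15) − 0 = 1, and there is no ∂_3, so H_2 = Z.

(K is a triangulation of the disjoint union of the real projective plane RP^2 and the 2-sphere S^2.)

H_0 ≅ Z^2,  H_1 ≅ Z/2,  H_2 ≅ Z.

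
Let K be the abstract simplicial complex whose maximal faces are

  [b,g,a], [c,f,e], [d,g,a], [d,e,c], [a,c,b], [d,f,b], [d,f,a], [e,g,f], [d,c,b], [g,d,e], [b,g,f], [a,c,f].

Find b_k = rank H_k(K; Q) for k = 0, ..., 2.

b_0 = 1, b_1 = 0, b_2 = 0.

Order the vertices as a < b < c < d < e < f < g. Listing each simplex with vertices in this order, K has dimension 2 with simplices:

  0-simplices (7): a, b, c, d, e, f, g
  1-simplices (18): ab, ac, ad, af, ag, bc, bd, bf, bg, cd, ce, cf, de, df, dg, ef, eg, fg
  2-simplices (12): abc, abg, acf, adf, adg, bcd, bdf, bfg, cde, cef, deg, efg

Hence C_0 ≅ Z^7, C_1 ≅ Z^18, C_2 ≅ Z^12.

Boundary ∂_1: C_1 → C_0 sends each edge [p,q] (with p < q) to q − p. For instance
  ∂ac = c − a.
The 7×18 boundary matrix has rank 6 and Smith normal form diag(1,1,1,1,1,1).

The boundary map ∂_2: C_2 → C_1 sends each 2-simplex [p,q,r] to [q,r] − [p,r] + [p,q]. For instance
  ∂acf = cf − af + ac,
  ∂cef = ef − cf + ce.
The 18×12 boundary matrix has rank 12 and Smith normal form diag(1,1,1,1,1,1,1,1,1,1,1,2).

From H_k ≅ ker(∂_k) / im(∂_{k+1}) we obtain:

  H_0: rank C_0 − rank ∂_1 = 7 − 6 = 1, and the invariant factors of ∂_1 are all 1, so H_0 ≅ Z.
  H_1: rank ker ∂_1 − rank ∂_2 = (18 − 6) − 12 = 0, and ∂_2 has invariant factor 2 > 1, so H_1 ≅ Z/2.
  H_2: rank ker ∂_2 − rank ∂_3 = (12 − 12) − 0 = 0, and there is no ∂_3, so H_2 ≅ 0.

As a check, the Euler characteristic is 7 − 18 + 12 = 1, which agrees with 1 − 0 + 0 = 1.

Hence the Betti numbers are b_0 = 1, b_1 = 0, b_2 = 0.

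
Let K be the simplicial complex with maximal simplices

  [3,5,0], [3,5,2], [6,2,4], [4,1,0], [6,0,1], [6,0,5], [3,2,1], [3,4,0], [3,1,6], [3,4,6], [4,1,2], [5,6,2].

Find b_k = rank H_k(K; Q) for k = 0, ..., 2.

We work with the vertex ordering 0 < 1 < 2 < 3 < 4 < 5 < 6. The simplices of K, each written with vertices in increasing order, are:

  0-simplices (7): [0], [1], [2], [3], [4], [5], [6]
  1-simplices (18): [0,1], [0,3], [0,4], [0,5], [0,6], [1,2], [1,3], [1,4], [1,6], [2,3], [2,4], [2,5], [2,6], [3,4], [3,5], [3,6], [4,6], [5,6]
  2-simplices (12): [0,1,4], [0,1,6], [0,3,4], [0,3,5], [0,5,6], [1,2,3], [1,2,4], [1,3,6], [2,3,5], [2,4,6], [2,5,6], [3,4,6]

Hence C_0 ≅ Z^7, C_1 ≅ Z^18, C_2 ≅ Z^12.

∂_1: C_1 → C_0 maps an edge to its endpoints' difference, ∂[p,q] = q − p. For instance
  ∂[1,6] = [6] − [1].
The 7×18 boundary matrix has rank 6 and Smith normal form diag(1,1,1,1,1,1).

∂_2: C_2 → C_1 sends each 2-simplex [p,q,r] to [q,r] − [p,r] + [p,q]. For instance
  ∂[1,2,4] = [2,4] − [1,4] + [1,2],
  ∂[0,1,6] = [1,6] − [0,6] + [0,1].
As a 18×12 matrix over Z this has rank 12, with invariant factors (1,1,1,1,1,1,1,1,1,1,1,2).

Computing H_k = (kernel of ∂_k) / (image of ∂_{k+1}):

  H_0: rank C_0 − rank ∂_1 = 7 − 6 = 1, and the invariant factors of ∂_1 are all 1, so H_0 ≅ Z.
  H_1: rank ker ∂_1 − rank ∂_2 = (18 − 6) − 12 = 0, and ∂_2 has invariant factor 2 > 1, so H_1 ≅ Z/2Z.
  H_2: rank ker ∂_2 − rank ∂_3 = (12 − 12) − 0 = 0, and there is no ∂_3, so H_2 ≅ 0.

Hence the Betti numbers are b_0 = 1, b_1 = 0, b_2 = 0.

b_0 = 1, b_1 = 0, b_2 = 0.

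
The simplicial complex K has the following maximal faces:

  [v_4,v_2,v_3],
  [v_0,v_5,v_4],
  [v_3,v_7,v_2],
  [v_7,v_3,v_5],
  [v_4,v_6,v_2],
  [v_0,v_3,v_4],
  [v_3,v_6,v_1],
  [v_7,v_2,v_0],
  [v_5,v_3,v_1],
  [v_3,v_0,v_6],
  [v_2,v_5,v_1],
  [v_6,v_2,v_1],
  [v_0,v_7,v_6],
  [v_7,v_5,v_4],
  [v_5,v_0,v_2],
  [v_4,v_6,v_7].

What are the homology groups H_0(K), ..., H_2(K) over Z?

Fix the vertex order v_0 < v_1 < v_2 < v_3 < v_4 < v_5 < v_6 < v_7 and write every simplex with vertices in increasing order. Then dim K = 2 and the simplices of K are:

  0-simplices (8): [v_0], [v_1], [v_2], [v_3], [v_4], [v_5], [v_6], [v_7]
  1-simplices (24): (24 of them)
  2-simplices (16): (16 of them)

Hence C_0 ≅ Z^8, C_1 ≅ Z^24, C_2 ≅ Z^16.

Boundary ∂_1: C_1 → C_0 is given by ∂[p,q] = [q] − [p].
The resulting 8×24 matrix has rank 7, and its Smith normal form has invariant factors (1,1,1,1,1,1,1).

Boundary ∂_2: C_2 → C_1 maps a triangle to the signed sum of its edges. For instance
  ∂[v_0,v_4,v_5] = [v_4,v_5] − [v_0,v_5] + [v_0,v_4],
  ∂[v_0,v_2,v_5] = [v_2,v_5] − [v_0,v_5] + [v_0,v_2].
As a 24×16 matrix over Z this has rank 15, with invariant factors (1,1,1,1,1,1,1,1,1,1,1,1,1,1,1).

Now H_k = ker ∂_k / im ∂_{k+1}, so:

  H_0: rank C_0 − rank ∂_1 = 8 − 7 = 1, and the invariant factors of ∂_1 are all 1, so H_0 = Z.
  H_1: rank ker ∂_1 − rank ∂_2 = (24 − 7) − 15 = 2, and the invariant factors of ∂_2 are all 1, so H_1 = Z^2.
  H_2: rank ker ∂_2 − rank ∂_3 = (16 − 15) − 0 = 1, and there is no ∂_3, so H_2 = Z.

As a check, the Euler characteristic is 8 − 24 + 16 = 0, which agrees with 1 − 2 + 1 = 0.

H_0 ≅ Z,  H_1 ≅ Z^2,  H_2 ≅ Z.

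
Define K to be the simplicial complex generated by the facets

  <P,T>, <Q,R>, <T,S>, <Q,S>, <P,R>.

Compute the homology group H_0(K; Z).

Fix the vertex order P < Q < R < S < T and write every simplex with vertices in increasing order. Then dim K = 1 and the simplices of K are:

  0-simplices (5): P, Q, R, S, T
  1-simplices (5): PR, PT, QR, QS, ST

Hence C_0 ≅ Z^5, C_1 ≅ Z^5.

∂_1: C_1 → C_0 is given by ∂[p,q] = [q] − [p]. For instance
  ∂PR = R − P.
As a 5×5 matrix over Z this has rank 4, with invariant factors (1,1,1,1).

Reading off H_k = ker ∂_k / im ∂_{k+1}:

  H_0: rank C_0 − rank ∂_1 = 5 − 4 = 1, and the invariant factors of ∂_1 are all 1, so H_0 = Z.

H_0 = Z.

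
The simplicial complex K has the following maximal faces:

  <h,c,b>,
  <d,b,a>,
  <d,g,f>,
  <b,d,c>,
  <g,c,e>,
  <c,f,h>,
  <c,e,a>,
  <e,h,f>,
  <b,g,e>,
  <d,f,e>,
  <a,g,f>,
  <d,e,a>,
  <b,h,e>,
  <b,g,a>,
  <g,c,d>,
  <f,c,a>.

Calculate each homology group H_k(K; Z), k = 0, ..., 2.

H_0 = Z,  H_1 = Z^2,  H_2 = Z.

Take the total order a < b < c < d < e < f < g < h on the vertex set. Then K (dimension 2) consists of the simplices:

  0-simplices (8): a, b, c, d, e, f, g, h
  1-simplices (24): ab, ac, ad, ae, af, ag, bc, bd, be, bg, bh, cd, ce, cf, cg, ch, de, df, dg, ef, eg, eh, fg, fh
  2-simplices (16): abd, abg, ace, acf, ade, afg, bcd, bch, beg, beh, cdg, ceg, cfh, def, dfg, efh

so the chain groups are C_0 ≅ Z^8, C_1 ≅ Z^24, C_2 ≅ Z^16.

The boundary map ∂_1: C_1 → C_0 is given by ∂[p,q] = [q] − [p]. For instance
  ∂af = f − a.
The 8×24 boundary matrix has rank 7 and Smith normal form diag(1,1,1,1,1,1,1).

∂_2: C_2 → C_1 sends each 2-simplex [p,q,r] to [q,r] − [p,r] + [p,q]. For instance
  ∂ace = ce − ae + ac,
  ∂acf = cf − af + ac.
This gives a 24×16 integer matrix of rank 15; reducing to Smith normal form yields diagonal entries (1,1,1,1,1,1,1,1,1,1,1,1,1,1,1).

From H_k ≅ ker(∂_k) / im(∂_{k+1}) we obtain:

  H_0: rank C_0 − rank ∂_1 = 8 − 7 = 1, and the invariant factors of ∂_1 are all 1, so H_0 ≅ Z.
  H_1: rank ker ∂_1 − rank ∂_2 = (24 − 7) − 15 = 2, and the invariant factors of ∂_2 are all 1, so H_1 ≅ Z^2.
  H_2: rank ker ∂_2 − rank ∂_3 = (16 − 15) − 0 = 1, and there is no ∂_3, so H_2 ≅ Z.

As a check, the Euler characteristic is 8 − 24 + 16 = 0, which agrees with 1 − 2 + 1 = 0.
(K is a triangulation of the torus T^2.)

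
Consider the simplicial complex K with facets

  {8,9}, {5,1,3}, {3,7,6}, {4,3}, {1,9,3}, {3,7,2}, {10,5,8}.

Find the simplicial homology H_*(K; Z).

H_0 ≅ Z,  H_1 ≅ Z,  H_2 = 0.

Order the vertices as 1 < 2 < 3 < 4 < 5 < 6 < 7 < 8 < 9 < 10. Listing each simplex with vertices in this order, K has dimension 2 with simplices:

  0-simplices (10): [1], [2], [3], [4], [5], [6], [7], [8], [9], [10]
  1-simplices (15): [1,3], [1,5], [1,9], [2,3], [2,7], [3,4], [3,5], [3,6], [3,7], [3,9], [5,8], [5,10], [6,7], [8,9], [8,10]
  2-simplices (5): [1,3,5], [1,3,9], [2,3,7], [3,6,7], [5,8,10]

Hence C_0 ≅ Z^10, C_1 ≅ Z^15, C_2 ≅ Z^5.

Boundary ∂_1: C_1 → C_0 sends each edge [p,q] (with p < q) to q − p.
The resulting 10×15 matrix has rank 9, and its Smith normal form has invariant factors (1,1,1,1,1,1,1,1,1).

The boundary map ∂_2: C_2 → C_1 sends each 2-simplex [p,q,r] to [q,r] − [p,r] + [p,q]. For instance
  ∂[2,3,7] = [3,7] − [2,7] + [2,3],
  ∂[3,6,7] = [6,7] − [3,7] + [3,6].
The resulting 15×5 matrix has rank 5, and its Smith normal form has invariant factors (1,1,1,1,1).

Computing H_k = (kernel of ∂_k) / (image of ∂_{k+1}):

  H_0: rank C_0 − rank ∂_1 = 10 − 9 = 1, and the invariant factors of ∂_1 are all 1, so H_0 = Z.
  H_1: rank ker ∂_1 − rank ∂_2 = (15 − 9) − 5 = 1, and the invariant factors of ∂_2 are all 1, so H_1 = Z.
  H_2: rank ker ∂_2 − rank ∂_3 = (5 − 5) − 0 = 0, and there is no ∂_3, so H_2 = 0.

As a check, the Euler characteristic is 10 − 15 + 5 = 0, which agrees with 1 − 1 + 0 = 0.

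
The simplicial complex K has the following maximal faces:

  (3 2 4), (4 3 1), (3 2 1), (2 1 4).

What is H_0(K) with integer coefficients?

H_0 = Z.

Take the total order 1 < 2 < 3 < 4 on the vertex set. Then K (dimension 2) consists of the simplices:

  0-simplices (4): [1], [2], [3], [4]
  1-simplices (6): [1,2], [1,3], [1,4], [2,3], [2,4], [3,4]
  2-simplices (4): [1,2,3], [1,2,4], [1,3,4], [2,3,4]

so the chain groups are C_0 ≅ Z^4, C_1 ≅ Z^6, C_2 ≅ Z^4.

∂_1: C_1 → C_0 sends each edge [p,q] (with p < q) to q − p. For instance
  ∂[1,2] = [2] − [1].
The resulting 4×6 matrix has rank 3, and its Smith normal form has invariant factors (1,1,1).

Boundary ∂_2: C_2 → C_1 maps a triangle to the signed sum of its edges. For instance
  ∂[2,3,4] = [3,4] − [2,4] + [2,3],
  ∂[1,3,4] = [3,4] − [1,4] + [1,3].
The resulting 6×4 matrix has rank 3, and its Smith normal form has invariant factors (1,1,1).

Computing H_k = (kernel of ∂_k) / (image of ∂_{k+1}):

  H_0: rank C_0 − rank ∂_1 = 4 − 3 = 1, and the invariant factors of ∂_1 are all 1, so H_0 ≅ Z.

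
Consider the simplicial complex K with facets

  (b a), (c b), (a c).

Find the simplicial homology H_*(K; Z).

H_0 = Z,  H_1 = Z.

Fix the vertex order a < b < c and write every simplex with vertices in increasing order. Then dim K = 1 and the simplices of K are:

  0-simplices (3): a, b, c
  1-simplices (3): ab, ac, bc

so the chain groups are C_0 ≅ Z^3, C_1 ≅ Z^3.

The boundary map ∂_1: C_1 → C_0 maps an edge to its endpoints' difference, ∂[p,q] = q − p.
The 3×3 boundary matrix has rank 2 and Smith normal form diag(1,1).

Reading off H_k = ker ∂_k / im ∂_{k+1}:

  H_0: rank C_0 − rank ∂_1 = 3 − 2 = 1, and the invariant factors of ∂_1 are all 1, so H_0 = Z.
  H_1: rank ker ∂_1 − rank ∂_2 = (3 − 2) − 0 = 1, and there is no ∂_2, so H_1 = Z.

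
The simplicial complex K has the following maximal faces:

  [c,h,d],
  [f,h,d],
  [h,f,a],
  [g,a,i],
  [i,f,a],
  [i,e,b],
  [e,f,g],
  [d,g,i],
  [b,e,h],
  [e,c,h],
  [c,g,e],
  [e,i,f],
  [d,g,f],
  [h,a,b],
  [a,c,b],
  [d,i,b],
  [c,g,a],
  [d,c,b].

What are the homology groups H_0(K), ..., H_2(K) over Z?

H_0 = Z,  H_1 = Z ⊕ Z_2,  H_2 = 0.

Take the total order a < b < c < d < e < f < g < h < i on the vertex set. Then K (dimension 2) consists of the simplices:

  0-simplices (9): a, b, c, d, e, f, g, h, i
  1-simplices (27): ab, ac, af, ag, ah, ai, bc, bd, be, bh, bi, cd, ce, cg, ch, df, dg, dh, di, ef, eg, eh, ei, fg, fh, fi, gi
  2-simplices (18): abc, abh, acg, afh, afi, agi, bcd, bdi, beh, bei, cdh, ceg, ceh, dfg, dfh, dgi, efg, efi

Hence C_0 ≅ Z^9, C_1 ≅ Z^27, C_2 ≅ Z^18.

Boundary ∂_1: C_1 → C_0 sends each edge [p,q] (with p < q) to q − p. For instance
  ∂cd = d − c.
The 9×27 boundary matrix has rank 8 and Smith normal form diag(1,1,1,1,1,1,1,1).

∂_2: C_2 → C_1 maps a triangle to the signed sum of its edges. For instance
  ∂bcd = cd − bd + bc,
  ∂bei = ei − bi + be.
The resulting 27×18 matrix has rank 18, and its Smith normal form has invariant factors (1,1,1,1,1,1,1,1,1,1,1,1,1,1,1,1,1,2).

From H_k ≅ ker(∂_k) / im(∂_{k+1}) we obtain:

  H_0: rank C_0 − rank ∂_1 = 9 − 8 = 1, and the invariant factors of ∂_1 are all 1, so H_0 = Z.
  H_1: rank ker ∂_1 − rank ∂_2 = (27 − 8) − 18 = 1, and ∂_2 has invariant factor 2 > 1, so H_1 = Z ⊕ Z_2.
  H_2: rank ker ∂_2 − rank ∂_3 = (18 − 18) − 0 = 0, and there is no ∂_3, so H_2 = 0.

As a check, the Euler characteristic is 9 − 27 + 18 = 0, which agrees with 1 − 1 + 0 = 0.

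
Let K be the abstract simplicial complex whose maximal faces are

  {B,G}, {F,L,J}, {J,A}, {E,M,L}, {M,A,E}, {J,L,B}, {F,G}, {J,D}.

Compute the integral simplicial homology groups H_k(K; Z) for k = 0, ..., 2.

H_0 = Z,  H_1 = Z^2,  H_2 = 0.

Order the vertices as A < B < D < E < F < G < J < L < M. Listing each simplex with vertices in this order, K has dimension 2 with simplices:

  0-simplices (9): A, B, D, E, F, G, J, L, M
  1-simplices (14): AE, AJ, AM, BG, BJ, BL, DJ, EL, EM, FG, FJ, FL, JL, LM
  2-simplices (4): AEM, BJL, ELM, FJL

giving chain groups C_0 ≅ Z^9, C_1 ≅ Z^14, C_2 ≅ Z^4.

∂_1: C_1 → C_0 is given by ∂[p,q] = [q] − [p].
This gives a 9×14 integer matrix of rank 8; reducing to Smith normal form yields diagonal entries (1,1,1,1,1,1,1,1).

The boundary map ∂_2: C_2 → C_1 maps a triangle to the signed sum of its edges. For instance
  ∂ELM = LM − EM + EL,
  ∂BJL = JL − BL + BJ.
As a 14×4 matrix over Z this has rank 4, with invariant factors (1,1,1,1).

Computing H_k = (kernel of ∂_k) / (image of ∂_{k+1}):

  H_0: rank C_0 − rank ∂_1 = 9 − 8 = 1, and the invariant factors of ∂_1 are all 1, so H_0 = Z.
  H_1: rank ker ∂_1 − rank ∂_2 = (14 − 8) − 4 = 2, and the invariant factors of ∂_2 are all 1, so H_1 = Z^2.
  H_2: rank ker ∂_2 − rank ∂_3 = (4 − 4) − 0 = 0, and there is no ∂_3, so H_2 = 0.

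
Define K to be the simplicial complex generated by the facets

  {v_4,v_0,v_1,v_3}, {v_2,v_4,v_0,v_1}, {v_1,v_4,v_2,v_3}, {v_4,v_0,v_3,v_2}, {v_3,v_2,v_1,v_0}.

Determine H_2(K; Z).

Take the total order v_0 < v_1 < v_2 < v_3 < v_4 on the vertex set. Then K (dimension 3) consists of the simplices:

  0-simplices (5): [v_0], [v_1], [v_2], [v_3], [v_4]
  1-simplices (10): [v_0,v_1], [v_0,v_2], [v_0,v_3], [v_0,v_4], [v_1,v_2], [v_1,v_3], [v_1,v_4], [v_2,v_3], [v_2,v_4], [v_3,v_4]
  2-simplices (10): [v_0,v_1,v_2], [v_0,v_1,v_3], [v_0,v_1,v_4], [v_0,v_2,v_3], [v_0,v_2,v_4], [v_0,v_3,v_4], [v_1,v_2,v_3], [v_1,v_2,v_4], [v_1,v_3,v_4], [v_2,v_3,v_4]
  3-simplices (5): [v_0,v_1,v_2,v_3], [v_0,v_1,v_2,v_4], [v_0,v_1,v_3,v_4], [v_0,v_2,v_3,v_4], [v_1,v_2,v_3,v_4]

so the chain groups are C_0 ≅ Z^5, C_1 ≅ Z^10, C_2 ≅ Z^10, C_3 ≅ Z^5.

The boundary map ∂_1: C_1 → C_0 maps an edge to its endpoints' difference, ∂[p,q] = q − p.
This gives a 5×10 integer matrix of rank 4; reducing to Smith normal form yields diagonal entries (1,1,1,1).

Boundary ∂_2: C_2 → C_1 acts by ∂[p,q,r] = [q,r] − [p,r] + [p,q]. For instance
  ∂[v_0,v_3,v_4] = [v_3,v_4] − [v_0,v_4] + [v_0,v_3],
  ∂[v_0,v_2,v_4] = [v_2,v_4] − [v_0,v_4] + [v_0,v_2].
The 10×10 boundary matrix has rank 6 and Smith normal form diag(1,1,1,1,1,1).

∂_3: C_3 → C_2 sends each 3-simplex σ to the alternating sum Σ_i (−1)^i (σ with its i-th vertex removed). For instance
  ∂[v_0,v_1,v_2,v_3] = [v_1,v_2,v_3] − [v_0,v_2,v_3] + [v_0,v_1,v_3] − [v_0,v_1,v_2],
  ∂[v_1,v_2,v_3,v_4] = [v_2,v_3,v_4] − [v_1,v_3,v_4] + [v_1,v_2,v_4] − [v_1,v_2,v_3].
This gives a 10×5 integer matrix of rank 4; reducing to Smith normal form yields diagonal entries (1,1,1,1).

From H_k ≅ ker(∂_k) / im(∂_{k+1}) we obtain:

  H_2: rank ker ∂_2 − rank ∂_3 = (10 − 6) − 4 = 0, and the invariant factors of ∂_3 are all 1, so H_2 ≅ 0.

(K is a triangulation of the 3-sphere S^3.)

H_2 ≅ 0.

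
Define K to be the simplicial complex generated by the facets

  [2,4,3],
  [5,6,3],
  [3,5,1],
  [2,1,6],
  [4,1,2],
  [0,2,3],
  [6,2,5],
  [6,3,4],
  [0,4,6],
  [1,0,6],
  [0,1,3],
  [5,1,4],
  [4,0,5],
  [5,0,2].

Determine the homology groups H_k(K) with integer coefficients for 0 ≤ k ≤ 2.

H_0 ≅ Z,  H_1 ≅ Z^2,  H_2 ≅ Z.

We work with the vertex ordering 0 < 1 < 2 < 3 < 4 < 5 < 6. The simplices of K, each written with vertices in increasing order, are:

  0-simplices (7): [0], [1], [2], [3], [4], [5], [6]
  1-simplices (21): [0,1], [0,2], [0,3], [0,4], [0,5], [0,6], [1,2], [1,3], [1,4], [1,5], [1,6], [2,3], [2,4], [2,5], [2,6], [3,4], [3,5], [3,6], [4,5], [4,6], [5,6]
  2-simplices (14): [0,1,3], [0,1,6], [0,2,3], [0,2,5], [0,4,5], [0,4,6], [1,2,4], [1,2,6], [1,3,5], [1,4,5], [2,3,4], [2,5,6], [3,4,6], [3,5,6]

so the chain groups are C_0 ≅ Z^7, C_1 ≅ Z^21, C_2 ≅ Z^14.

∂_1: C_1 → C_0 maps an edge to its endpoints' difference, ∂[p,q] = q − p.
The 7×21 boundary matrix has rank 6 and Smith normal form diag(1,1,1,1,1,1).

The boundary map ∂_2: C_2 → C_1 acts by ∂[p,q,r] = [q,r] − [p,r] + [p,q]. For instance
  ∂[0,2,5] = [2,5] − [0,5] + [0,2],
  ∂[1,3,5] = [3,5] − [1,5] + [1,3].
As a 21×14 matrix over Z this has rank 13, with invariant factors (1,1,1,1,1,1,1,1,1,1,1,1,1).

Computing H_k = (kernel of ∂_k) / (image of ∂_{k+1}):

  H_0: rank C_0 − rank ∂_1 = 7 − 6 = 1, and the invariant factors of ∂_1 are all 1, so H_0 = Z.
  H_1: rank ker ∂_1 − rank ∂_2 = (21 − 6) − 13 = 2, and the invariant factors of ∂_2 are all 1, so H_1 = Z^2.
  H_2: rank ker ∂_2 − rank ∂_3 = (14 − 13) − 0 = 1, and there is no ∂_3, so H_2 = Z.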